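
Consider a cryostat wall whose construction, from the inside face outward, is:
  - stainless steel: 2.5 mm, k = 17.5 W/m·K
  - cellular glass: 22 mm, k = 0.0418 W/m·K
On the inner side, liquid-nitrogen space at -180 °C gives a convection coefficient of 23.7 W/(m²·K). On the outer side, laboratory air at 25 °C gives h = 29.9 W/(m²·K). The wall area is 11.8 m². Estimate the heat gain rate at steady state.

Using the resistance-network approach (series):
R_inner film = 1/(h_i·A) = 1/(23.7×11.8) = 0.003576 K/W
R_stainless steel = L/(kA) = 0.0025/(17.5×11.8) = 1.211×10^-5 K/W
R_cellular glass = L/(kA) = 0.022/(0.0418×11.8) = 0.0446 K/W
R_outer film = 1/(h_o·A) = 1/(29.9×11.8) = 0.002834 K/W
R_total = 0.05103 K/W
Q = ΔT / R_total = 205 / 0.05103

Q ≈ 4020 W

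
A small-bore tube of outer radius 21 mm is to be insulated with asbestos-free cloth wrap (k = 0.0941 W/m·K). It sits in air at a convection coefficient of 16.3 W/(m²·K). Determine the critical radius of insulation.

r_cr ≈ 5.77 mm

For a cylinder r_cr = k/h = 0.0941/16.3
r_cr = 5.77 mm; since the bare radius (21 mm) is above r_cr, any added insulation will reduce heat loss.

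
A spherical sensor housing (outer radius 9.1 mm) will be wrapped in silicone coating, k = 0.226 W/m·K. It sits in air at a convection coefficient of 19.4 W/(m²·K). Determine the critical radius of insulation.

r_cr ≈ 23.3 mm

For a sphere r_cr = 2k/h = 2×0.226/19.4
r_cr = 23.3 mm; since the bare radius (9.1 mm) is below r_cr, adding a thin layer of insulation will *increase* heat loss.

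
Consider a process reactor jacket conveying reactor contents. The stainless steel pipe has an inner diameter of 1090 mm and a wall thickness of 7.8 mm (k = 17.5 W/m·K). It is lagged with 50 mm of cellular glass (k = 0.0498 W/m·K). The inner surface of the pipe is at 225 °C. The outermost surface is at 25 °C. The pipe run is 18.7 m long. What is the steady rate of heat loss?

Q ≈ 13500 W

Radial resistances (cylindrical: R_cond = ln(r_o/r_i)/(2πkL), R_conv = 1/(h·2πrL)):
R_stainless steel pipe wall = ln(552.8/545)/(2π×17.5×18.7) = 6.911×10^-6 K/W
R_cellular glass = ln(602.8/552.8)/(2π×0.0498×18.7) = 0.0148 K/W
R_total = 0.01481 K/W
Q = ΔT/R_total = 200/0.01481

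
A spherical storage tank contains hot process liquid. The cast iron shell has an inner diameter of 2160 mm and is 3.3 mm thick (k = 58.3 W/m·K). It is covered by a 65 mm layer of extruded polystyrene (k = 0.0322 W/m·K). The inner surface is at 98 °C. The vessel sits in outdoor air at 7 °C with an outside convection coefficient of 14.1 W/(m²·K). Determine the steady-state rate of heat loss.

Radial (spherical) resistances in series:
R_cast iron shell = (1/1.08 − 1/1.0833)/(4π×58.3) = 3.85×10^-6 K/W
R_extruded polystyrene = (1/1.0833 − 1/1.1483)/(4π×0.0322) = 0.1291 K/W
R_outer film = 1/(h·4πr_o²) = 1/(14.1×4π×1.1483²) = 0.00428 K/W
R_total = 0.1334 K/W
Q = ΔT/R_total = 91/0.1334

Q ≈ 682 W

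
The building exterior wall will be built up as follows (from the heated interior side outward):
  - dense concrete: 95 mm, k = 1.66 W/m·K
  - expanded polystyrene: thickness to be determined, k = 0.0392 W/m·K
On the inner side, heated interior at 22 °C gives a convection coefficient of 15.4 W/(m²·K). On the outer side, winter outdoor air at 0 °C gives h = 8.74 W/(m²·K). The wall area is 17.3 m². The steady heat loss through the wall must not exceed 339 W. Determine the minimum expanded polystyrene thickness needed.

Thermal resistances in series:
R_inner film = 1/(h_i·A) = 1/(15.4×17.3) = 0.003753 K/W
R_dense concrete = L/(kA) = 0.095/(1.66×17.3) = 0.003308 K/W
R_outer film = 1/(h_o·A) = 1/(8.74×17.3) = 0.006614 K/W
Sum of the known resistances R_other = 0.01368 K/W
Required total resistance R_tot = ΔT/Q_allow = 22/339 = 0.0649 K/W
R_expanded polystyrene = R_tot − R_other = 0.05122 K/W
L = R·k·A = 0.05122×0.0392×17.3

L ≈ 34.7 mm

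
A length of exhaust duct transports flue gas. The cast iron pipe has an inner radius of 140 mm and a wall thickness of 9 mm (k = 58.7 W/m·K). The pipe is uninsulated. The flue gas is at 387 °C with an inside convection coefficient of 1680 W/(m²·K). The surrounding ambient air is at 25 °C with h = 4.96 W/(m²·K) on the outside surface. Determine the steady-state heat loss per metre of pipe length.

q′ ≈ 1670 W/m

Radial resistances (cylindrical: R_cond = ln(r_o/r_i)/(2πkL), R_conv = 1/(h·2πrL)):
R_inner film = 1/(h_i·2πr₁L) = 1/(1680×2π×0.14×1) = 6.767×10^-4 K/W
R_cast iron pipe wall = ln(149/140)/(2π×58.7×1) = 1.689×10^-4 K/W
R_outer film = 1/(h_o·2πr_oL) = 1/(4.96×2π×0.149×1) = 0.2154 K/W
R_total = 0.2162 K/W
Q = ΔT/R_total = 362/0.2162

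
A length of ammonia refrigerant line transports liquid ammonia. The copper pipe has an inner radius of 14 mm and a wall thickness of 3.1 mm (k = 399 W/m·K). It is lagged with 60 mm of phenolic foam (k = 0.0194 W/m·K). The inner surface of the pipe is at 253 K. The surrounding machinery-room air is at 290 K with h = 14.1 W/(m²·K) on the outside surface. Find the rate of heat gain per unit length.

Cylindrical conduction, so R = ln(r₂/r₁)/(2πkL) per layer, in series:
R_copper pipe wall = ln(17.1/14)/(2π×399×1) = 7.979×10^-5 K/W
R_phenolic foam = ln(77.1/17.1)/(2π×0.0194×1) = 12.36 K/W
R_outer film = 1/(h_o·2πr_oL) = 1/(14.1×2π×0.0771×1) = 0.1464 K/W
R_total = 12.5 K/W
Q = ΔT/R_total = 37/12.5

q′ ≈ 2.96 W/m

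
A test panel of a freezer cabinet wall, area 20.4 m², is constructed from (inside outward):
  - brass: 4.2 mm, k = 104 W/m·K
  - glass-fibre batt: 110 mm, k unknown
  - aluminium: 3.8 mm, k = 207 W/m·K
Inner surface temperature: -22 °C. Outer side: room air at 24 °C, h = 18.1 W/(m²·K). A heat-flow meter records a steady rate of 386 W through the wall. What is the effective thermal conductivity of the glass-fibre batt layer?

Model the wall as resistances in series:
R_brass = L/(kA) = 0.0042/(104×20.4) = 1.98×10^-6 K/W
R_aluminium = L/(kA) = 0.0038/(207×20.4) = 8.999×10^-7 K/W
R_outer film = 1/(h_o·A) = 1/(18.1×20.4) = 0.002708 K/W
Sum of known resistances R_other = 0.002711 K/W
Total R = ΔT/Q = 46/386 = 0.1192 K/W
R_glass-fibre batt = R_total − R_other = 0.1165 K/W
k = L/(R·A) = 0.11/(0.1165×20.4)

k ≈ 0.0463 W/(m·K)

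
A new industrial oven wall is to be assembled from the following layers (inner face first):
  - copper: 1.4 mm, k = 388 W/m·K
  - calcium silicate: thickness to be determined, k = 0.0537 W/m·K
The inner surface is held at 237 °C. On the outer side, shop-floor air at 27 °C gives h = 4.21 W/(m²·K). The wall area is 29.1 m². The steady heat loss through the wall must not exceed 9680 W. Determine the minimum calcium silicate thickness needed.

Using the resistance-network approach (series):
R_copper = L/(kA) = 0.0014/(388×29.1) = 1.24×10^-7 K/W
R_outer film = 1/(h_o·A) = 1/(4.21×29.1) = 0.008163 K/W
Sum of the known resistances R_other = 0.008163 K/W
Required total resistance R_tot = ΔT/Q_allow = 210/9680 = 0.02169 K/W
R_calcium silicate = R_tot − R_other = 0.01353 K/W
L = R·k·A = 0.01353×0.0537×29.1

L ≈ 21.1 mm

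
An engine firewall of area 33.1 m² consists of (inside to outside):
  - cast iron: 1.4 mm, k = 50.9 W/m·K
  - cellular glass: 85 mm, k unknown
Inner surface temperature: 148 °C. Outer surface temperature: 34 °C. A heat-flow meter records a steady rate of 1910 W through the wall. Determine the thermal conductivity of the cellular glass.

Series thermal resistances:
R_cast iron = L/(kA) = 0.0014/(50.9×33.1) = 8.31×10^-7 K/W
Sum of known resistances R_other = 8.31×10^-7 K/W
Total R = ΔT/Q = 114/1910 = 0.05969 K/W
R_cellular glass = R_total − R_other = 0.05969 K/W
k = L/(R·A) = 0.085/(0.05969×33.1)

k ≈ 0.043 W/(m·K)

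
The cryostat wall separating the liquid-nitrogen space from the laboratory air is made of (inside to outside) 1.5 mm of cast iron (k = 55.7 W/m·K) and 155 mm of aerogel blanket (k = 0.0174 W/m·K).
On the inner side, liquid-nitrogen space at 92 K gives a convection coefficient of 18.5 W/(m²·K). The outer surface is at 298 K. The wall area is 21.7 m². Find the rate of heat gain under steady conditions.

Using the resistance-network approach (series):
R_inner film = 1/(h_i·A) = 1/(18.5×21.7) = 0.002491 K/W
R_cast iron = L/(kA) = 0.0015/(55.7×21.7) = 1.241×10^-6 K/W
R_aerogel blanket = L/(kA) = 0.155/(0.0174×21.7) = 0.4105 K/W
R_total = 0.413 K/W
Q = ΔT / R_total = 206 / 0.413

Q ≈ 499 W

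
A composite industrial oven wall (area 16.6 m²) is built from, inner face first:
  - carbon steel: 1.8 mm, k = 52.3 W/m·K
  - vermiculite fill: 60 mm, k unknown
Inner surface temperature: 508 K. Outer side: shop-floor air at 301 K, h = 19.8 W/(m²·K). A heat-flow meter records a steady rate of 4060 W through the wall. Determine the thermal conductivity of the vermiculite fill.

Thermal resistances in series:
R_carbon steel = L/(kA) = 0.0018/(52.3×16.6) = 2.073×10^-6 K/W
R_outer film = 1/(h_o·A) = 1/(19.8×16.6) = 0.003042 K/W
Sum of known resistances R_other = 0.003045 K/W
Total R = ΔT/Q = 207/4060 = 0.05099 K/W
R_vermiculite fill = R_total − R_other = 0.04794 K/W
k = L/(R·A) = 0.06/(0.04794×16.6)

k ≈ 0.0754 W/(m·K)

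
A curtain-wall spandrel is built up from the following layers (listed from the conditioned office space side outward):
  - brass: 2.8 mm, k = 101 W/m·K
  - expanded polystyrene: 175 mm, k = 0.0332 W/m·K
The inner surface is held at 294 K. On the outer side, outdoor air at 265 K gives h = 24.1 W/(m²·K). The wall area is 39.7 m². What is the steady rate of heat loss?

Thermal resistances in series:
R_brass = L/(kA) = 0.0028/(101×39.7) = 6.983×10^-7 K/W
R_expanded polystyrene = L/(kA) = 0.175/(0.0332×39.7) = 0.1328 K/W
R_outer film = 1/(h_o·A) = 1/(24.1×39.7) = 0.001045 K/W
R_total = 0.1338 K/W
Q = ΔT / R_total = 29 / 0.1338

Q ≈ 217 W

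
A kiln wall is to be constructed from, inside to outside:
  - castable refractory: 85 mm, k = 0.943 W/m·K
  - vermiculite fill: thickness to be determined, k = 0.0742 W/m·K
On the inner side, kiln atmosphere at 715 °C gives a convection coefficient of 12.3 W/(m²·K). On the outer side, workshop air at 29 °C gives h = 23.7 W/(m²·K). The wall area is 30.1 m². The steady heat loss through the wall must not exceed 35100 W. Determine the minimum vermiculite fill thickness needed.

Using the resistance-network approach (series):
R_inner film = 1/(h_i·A) = 1/(12.3×30.1) = 0.002701 K/W
R_castable refractory = L/(kA) = 0.085/(0.943×30.1) = 0.002995 K/W
R_outer film = 1/(h_o·A) = 1/(23.7×30.1) = 0.001402 K/W
Sum of the known resistances R_other = 0.007097 K/W
Required total resistance R_tot = ΔT/Q_allow = 686/35100 = 0.01954 K/W
R_vermiculite fill = R_tot − R_other = 0.01245 K/W
L = R·k·A = 0.01245×0.0742×30.1

L ≈ 27.8 mm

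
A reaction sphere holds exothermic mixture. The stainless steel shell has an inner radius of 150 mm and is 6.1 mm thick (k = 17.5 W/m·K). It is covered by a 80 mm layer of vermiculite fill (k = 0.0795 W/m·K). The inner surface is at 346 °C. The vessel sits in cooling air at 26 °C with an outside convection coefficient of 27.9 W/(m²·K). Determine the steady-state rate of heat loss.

Q ≈ 144 W

For a spherical shell R = (1/r₁ − 1/r₂)/(4πk); film R = 1/(h·4πr²). In series:
R_stainless steel shell = (1/0.15 − 1/0.1561)/(4π×17.5) = 0.001185 K/W
R_vermiculite fill = (1/0.1561 − 1/0.2361)/(4π×0.0795) = 2.173 K/W
R_outer film = 1/(h·4πr_o²) = 1/(27.9×4π×0.2361²) = 0.05117 K/W
R_total = 2.225 K/W
Q = ΔT/R_total = 320/2.225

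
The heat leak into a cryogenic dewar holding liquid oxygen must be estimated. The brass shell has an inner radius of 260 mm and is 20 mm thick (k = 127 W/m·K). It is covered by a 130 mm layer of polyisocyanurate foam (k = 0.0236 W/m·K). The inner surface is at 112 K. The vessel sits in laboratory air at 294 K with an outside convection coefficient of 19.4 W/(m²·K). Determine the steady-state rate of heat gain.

Spherical conduction: R = (1/r_in − 1/r_out)/(4πk) per layer; series-sum.
R_brass shell = (1/0.26 − 1/0.28)/(4π×127) = 1.721×10^-4 K/W
R_polyisocyanurate foam = (1/0.28 − 1/0.41)/(4π×0.0236) = 3.818 K/W
R_outer film = 1/(h·4πr_o²) = 1/(19.4×4π×0.41²) = 0.0244 K/W
R_total = 3.843 K/W
Q = ΔT/R_total = 182/3.843

Q ≈ 47.4 W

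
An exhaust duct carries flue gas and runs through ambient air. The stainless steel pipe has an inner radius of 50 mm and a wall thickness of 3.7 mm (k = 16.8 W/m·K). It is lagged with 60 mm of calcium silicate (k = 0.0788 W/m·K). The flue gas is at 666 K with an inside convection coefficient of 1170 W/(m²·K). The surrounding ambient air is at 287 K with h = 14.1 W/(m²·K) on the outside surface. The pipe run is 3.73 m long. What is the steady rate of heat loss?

Q ≈ 874 W

For a radial system each layer contributes R = ln(r_out/r_in)/(2πkL); films add R = 1/(hA).
R_inner film = 1/(h_i·2πr₁L) = 1/(1170×2π×0.05×3.73) = 7.294×10^-4 K/W
R_stainless steel pipe wall = ln(53.7/50)/(2π×16.8×3.73) = 1.813×10^-4 K/W
R_calcium silicate = ln(113.7/53.7)/(2π×0.0788×3.73) = 0.4062 K/W
R_outer film = 1/(h_o·2πr_oL) = 1/(14.1×2π×0.1137×3.73) = 0.02662 K/W
R_total = 0.4337 K/W
Q = ΔT/R_total = 379/0.4337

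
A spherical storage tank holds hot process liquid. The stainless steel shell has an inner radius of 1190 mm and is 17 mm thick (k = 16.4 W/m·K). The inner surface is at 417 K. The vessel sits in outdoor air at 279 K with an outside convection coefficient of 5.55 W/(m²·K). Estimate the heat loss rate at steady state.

Spherical conduction: R = (1/r_in − 1/r_out)/(4πk) per layer; series-sum.
R_stainless steel shell = (1/1.19 − 1/1.207)/(4π×16.4) = 5.743×10^-5 K/W
R_outer film = 1/(h·4πr_o²) = 1/(5.55×4π×1.207²) = 0.009842 K/W
R_total = 0.009899 K/W
Q = ΔT/R_total = 138/0.009899

Q ≈ 13900 W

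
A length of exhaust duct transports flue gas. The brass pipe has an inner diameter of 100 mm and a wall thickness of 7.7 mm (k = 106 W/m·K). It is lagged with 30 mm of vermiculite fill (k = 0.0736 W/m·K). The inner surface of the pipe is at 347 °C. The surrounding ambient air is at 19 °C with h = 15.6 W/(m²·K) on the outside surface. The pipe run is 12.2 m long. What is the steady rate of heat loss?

Q ≈ 3920 W

For a radial system each layer contributes R = ln(r_out/r_in)/(2πkL); films add R = 1/(hA).
R_brass pipe wall = ln(57.7/50)/(2π×106×12.2) = 1.763×10^-5 K/W
R_vermiculite fill = ln(87.7/57.7)/(2π×0.0736×12.2) = 0.07421 K/W
R_outer film = 1/(h_o·2πr_oL) = 1/(15.6×2π×0.0877×12.2) = 0.009535 K/W
R_total = 0.08376 K/W
Q = ΔT/R_total = 328/0.08376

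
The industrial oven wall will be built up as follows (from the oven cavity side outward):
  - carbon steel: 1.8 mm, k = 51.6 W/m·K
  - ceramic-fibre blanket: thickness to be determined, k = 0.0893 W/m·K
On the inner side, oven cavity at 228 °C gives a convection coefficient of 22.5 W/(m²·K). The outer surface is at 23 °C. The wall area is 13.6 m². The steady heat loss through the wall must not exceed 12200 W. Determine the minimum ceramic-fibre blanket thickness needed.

L ≈ 16.4 mm

Series thermal resistances:
R_inner film = 1/(h_i·A) = 1/(22.5×13.6) = 0.003268 K/W
R_carbon steel = L/(kA) = 0.0018/(51.6×13.6) = 2.565×10^-6 K/W
Sum of the known resistances R_other = 0.003271 K/W
Required total resistance R_tot = ΔT/Q_allow = 205/12200 = 0.0168 K/W
R_ceramic-fibre blanket = R_tot − R_other = 0.01353 K/W
L = R·k·A = 0.01353×0.0893×13.6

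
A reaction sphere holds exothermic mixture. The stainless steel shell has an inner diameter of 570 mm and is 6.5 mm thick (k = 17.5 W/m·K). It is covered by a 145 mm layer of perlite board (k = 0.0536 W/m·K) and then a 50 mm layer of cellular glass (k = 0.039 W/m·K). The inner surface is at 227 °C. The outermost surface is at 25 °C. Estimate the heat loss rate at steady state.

Q ≈ 93 W

Each spherical layer contributes R = (1/r_i − 1/r_o)/(4πk):
R_stainless steel shell = (1/0.285 − 1/0.2915)/(4π×17.5) = 3.558×10^-4 K/W
R_perlite board = (1/0.2915 − 1/0.4365)/(4π×0.0536) = 1.692 K/W
R_cellular glass = (1/0.4365 − 1/0.4865)/(4π×0.039) = 0.4804 K/W
R_total = 2.173 K/W
Q = ΔT/R_total = 202/2.173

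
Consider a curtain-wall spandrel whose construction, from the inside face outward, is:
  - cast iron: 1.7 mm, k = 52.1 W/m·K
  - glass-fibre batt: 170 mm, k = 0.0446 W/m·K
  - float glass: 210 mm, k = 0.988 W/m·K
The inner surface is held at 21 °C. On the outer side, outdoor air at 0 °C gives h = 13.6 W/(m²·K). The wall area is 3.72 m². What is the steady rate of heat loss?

Thermal resistances in series:
R_cast iron = L/(kA) = 0.0017/(52.1×3.72) = 8.771×10^-6 K/W
R_glass-fibre batt = L/(kA) = 0.17/(0.0446×3.72) = 1.025 K/W
R_float glass = L/(kA) = 0.21/(0.988×3.72) = 0.05714 K/W
R_outer film = 1/(h_o·A) = 1/(13.6×3.72) = 0.01977 K/W
R_total = 1.102 K/W
Q = ΔT / R_total = 21 / 1.102

Q ≈ 19.1 W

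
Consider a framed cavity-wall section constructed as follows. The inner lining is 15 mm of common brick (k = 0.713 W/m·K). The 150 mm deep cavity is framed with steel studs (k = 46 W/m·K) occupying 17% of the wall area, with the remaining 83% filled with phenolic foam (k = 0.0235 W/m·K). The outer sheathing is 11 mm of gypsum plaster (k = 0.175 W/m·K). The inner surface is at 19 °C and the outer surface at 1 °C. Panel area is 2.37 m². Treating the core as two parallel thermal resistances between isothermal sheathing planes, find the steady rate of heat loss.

Q ≈ 414 W

Sheathing layers in series; stud and cavity paths in parallel between them.
R_inner = 0.015/(0.713×2.37) = 0.008877 K/W
R_stud  = 0.15/(46×0.17×2.37) = 0.008093 K/W
R_cav   = 0.15/(0.0235×0.83×2.37) = 3.245 K/W
1/R_core = 1/R_stud + 1/R_cav → R_core = 0.008073 K/W
R_outer = 0.011/(0.175×2.37) = 0.02652 K/W
R_total = 0.04347 K/W
Q = ΔT/R_total = 18/0.04347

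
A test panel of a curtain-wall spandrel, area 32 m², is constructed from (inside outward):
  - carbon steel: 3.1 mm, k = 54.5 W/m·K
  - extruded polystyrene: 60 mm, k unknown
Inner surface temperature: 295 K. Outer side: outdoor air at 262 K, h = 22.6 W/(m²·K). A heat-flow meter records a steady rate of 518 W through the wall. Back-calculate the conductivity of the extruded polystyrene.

Model the wall as resistances in series:
R_carbon steel = L/(kA) = 0.0031/(54.5×32) = 1.778×10^-6 K/W
R_outer film = 1/(h_o·A) = 1/(22.6×32) = 0.001383 K/W
Sum of known resistances R_other = 0.001385 K/W
Total R = ΔT/Q = 33/518 = 0.06371 K/W
R_extruded polystyrene = R_total − R_other = 0.06232 K/W
k = L/(R·A) = 0.06/(0.06232×32)

k ≈ 0.0301 W/(m·K)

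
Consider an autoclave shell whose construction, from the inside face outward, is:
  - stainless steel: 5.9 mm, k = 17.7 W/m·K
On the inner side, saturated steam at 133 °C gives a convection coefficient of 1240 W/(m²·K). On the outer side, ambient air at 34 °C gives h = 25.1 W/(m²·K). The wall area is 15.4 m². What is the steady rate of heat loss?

Model the wall as resistances in series:
R_inner film = 1/(h_i·A) = 1/(1240×15.4) = 5.237×10^-5 K/W
R_stainless steel = L/(kA) = 0.0059/(17.7×15.4) = 2.165×10^-5 K/W
R_outer film = 1/(h_o·A) = 1/(25.1×15.4) = 0.002587 K/W
R_total = 0.002661 K/W
Q = ΔT / R_total = 99 / 0.002661

Q ≈ 37200 W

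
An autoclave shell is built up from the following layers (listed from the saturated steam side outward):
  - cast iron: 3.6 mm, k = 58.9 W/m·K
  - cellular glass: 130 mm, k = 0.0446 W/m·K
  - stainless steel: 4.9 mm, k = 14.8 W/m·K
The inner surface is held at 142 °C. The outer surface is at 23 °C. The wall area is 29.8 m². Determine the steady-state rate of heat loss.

Treating each layer as a thermal resistance in series:
R_cast iron = L/(kA) = 0.0036/(58.9×29.8) = 2.051×10^-6 K/W
R_cellular glass = L/(kA) = 0.13/(0.0446×29.8) = 0.09781 K/W
R_stainless steel = L/(kA) = 0.0049/(14.8×29.8) = 1.111×10^-5 K/W
R_total = 0.09783 K/W
Q = ΔT / R_total = 119 / 0.09783

Q ≈ 1220 W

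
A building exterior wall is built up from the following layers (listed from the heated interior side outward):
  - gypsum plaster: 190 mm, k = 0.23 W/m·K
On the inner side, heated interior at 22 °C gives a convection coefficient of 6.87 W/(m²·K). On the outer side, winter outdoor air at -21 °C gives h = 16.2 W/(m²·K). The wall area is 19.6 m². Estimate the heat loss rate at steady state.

Series thermal resistances:
R_inner film = 1/(h_i·A) = 1/(6.87×19.6) = 0.007427 K/W
R_gypsum plaster = L/(kA) = 0.19/(0.23×19.6) = 0.04215 K/W
R_outer film = 1/(h_o·A) = 1/(16.2×19.6) = 0.003149 K/W
R_total = 0.05272 K/W
Q = ΔT / R_total = 43 / 0.05272

Q ≈ 816 W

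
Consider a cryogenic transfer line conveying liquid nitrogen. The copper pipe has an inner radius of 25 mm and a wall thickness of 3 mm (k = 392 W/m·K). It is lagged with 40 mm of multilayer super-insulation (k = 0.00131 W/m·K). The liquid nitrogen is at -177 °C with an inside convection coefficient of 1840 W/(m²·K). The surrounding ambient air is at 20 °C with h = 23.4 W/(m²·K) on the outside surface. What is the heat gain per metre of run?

q′ ≈ 1.83 W/m

Cylindrical conduction, so R = ln(r₂/r₁)/(2πkL) per layer, in series:
R_inner film = 1/(h_i·2πr₁L) = 1/(1840×2π×0.025×1) = 0.00346 K/W
R_copper pipe wall = ln(28/25)/(2π×392×1) = 4.601×10^-5 K/W
R_multilayer super-insulation = ln(68/28)/(2π×0.00131×1) = 107.8 K/W
R_outer film = 1/(h_o·2πr_oL) = 1/(23.4×2π×0.068×1) = 0.1 K/W
R_total = 107.9 K/W
Q = ΔT/R_total = 197/107.9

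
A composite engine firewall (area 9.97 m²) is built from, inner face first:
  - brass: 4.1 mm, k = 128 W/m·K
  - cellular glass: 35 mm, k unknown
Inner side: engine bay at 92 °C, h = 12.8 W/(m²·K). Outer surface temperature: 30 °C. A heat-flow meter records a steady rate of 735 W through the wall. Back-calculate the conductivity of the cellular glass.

k ≈ 0.0459 W/(m·K)

Thermal resistances in series:
R_inner film = 1/(h_i·A) = 1/(12.8×9.97) = 0.007836 K/W
R_brass = L/(kA) = 0.0041/(128×9.97) = 3.213×10^-6 K/W
Sum of known resistances R_other = 0.007839 K/W
Total R = ΔT/Q = 62/735 = 0.08435 K/W
R_cellular glass = R_total − R_other = 0.07651 K/W
k = L/(R·A) = 0.035/(0.07651×9.97)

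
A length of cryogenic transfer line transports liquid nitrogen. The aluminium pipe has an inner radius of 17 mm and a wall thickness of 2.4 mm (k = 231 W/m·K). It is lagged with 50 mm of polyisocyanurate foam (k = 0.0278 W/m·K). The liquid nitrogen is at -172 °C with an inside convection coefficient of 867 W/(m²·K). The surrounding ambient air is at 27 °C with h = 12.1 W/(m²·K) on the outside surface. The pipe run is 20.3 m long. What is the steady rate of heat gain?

Q ≈ 539 W

For a radial system each layer contributes R = ln(r_out/r_in)/(2πkL); films add R = 1/(hA).
R_inner film = 1/(h_i·2πr₁L) = 1/(867×2π×0.017×20.3) = 5.319×10^-4 K/W
R_aluminium pipe wall = ln(19.4/17)/(2π×231×20.3) = 4.482×10^-6 K/W
R_polyisocyanurate foam = ln(69.4/19.4)/(2π×0.0278×20.3) = 0.3595 K/W
R_outer film = 1/(h_o·2πr_oL) = 1/(12.1×2π×0.0694×20.3) = 0.009336 K/W
R_total = 0.3693 K/W
Q = ΔT/R_total = 199/0.3693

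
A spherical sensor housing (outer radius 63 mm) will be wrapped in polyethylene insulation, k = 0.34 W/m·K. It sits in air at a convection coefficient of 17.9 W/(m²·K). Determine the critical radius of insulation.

r_cr ≈ 38 mm

For a sphere r_cr = 2k/h = 2×0.34/17.9
r_cr = 38 mm; since the bare radius (63 mm) is above r_cr, any added insulation will reduce heat loss.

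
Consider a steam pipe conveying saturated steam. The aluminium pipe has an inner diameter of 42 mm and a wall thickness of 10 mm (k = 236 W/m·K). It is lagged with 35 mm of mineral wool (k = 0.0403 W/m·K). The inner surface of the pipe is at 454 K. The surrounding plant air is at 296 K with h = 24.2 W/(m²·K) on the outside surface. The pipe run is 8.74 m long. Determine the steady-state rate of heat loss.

Q ≈ 448 W

Radial resistances (cylindrical: R_cond = ln(r_o/r_i)/(2πkL), R_conv = 1/(h·2πrL)):
R_aluminium pipe wall = ln(31/21)/(2π×236×8.74) = 3.005×10^-5 K/W
R_mineral wool = ln(66/31)/(2π×0.0403×8.74) = 0.3415 K/W
R_outer film = 1/(h_o·2πr_oL) = 1/(24.2×2π×0.066×8.74) = 0.0114 K/W
R_total = 0.3529 K/W
Q = ΔT/R_total = 158/0.3529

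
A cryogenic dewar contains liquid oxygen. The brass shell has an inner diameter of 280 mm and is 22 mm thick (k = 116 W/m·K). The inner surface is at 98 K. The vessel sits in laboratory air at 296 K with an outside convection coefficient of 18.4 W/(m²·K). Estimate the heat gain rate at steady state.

Q ≈ 1200 W

Each spherical layer contributes R = (1/r_i − 1/r_o)/(4πk):
R_brass shell = (1/0.14 − 1/0.162)/(4π×116) = 6.654×10^-4 K/W
R_outer film = 1/(h·4πr_o²) = 1/(18.4×4π×0.162²) = 0.1648 K/W
R_total = 0.1655 K/W
Q = ΔT/R_total = 198/0.1655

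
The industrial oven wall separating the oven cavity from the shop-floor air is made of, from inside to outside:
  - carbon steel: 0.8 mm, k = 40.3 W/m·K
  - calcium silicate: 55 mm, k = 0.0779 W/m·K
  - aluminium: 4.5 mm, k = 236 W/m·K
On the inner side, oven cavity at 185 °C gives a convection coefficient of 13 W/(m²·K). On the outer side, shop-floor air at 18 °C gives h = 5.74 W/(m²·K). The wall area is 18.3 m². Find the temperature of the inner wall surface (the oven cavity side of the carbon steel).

Using the resistance-network approach (series):
R_inner film = 1/(h_i·A) = 1/(13×18.3) = 0.004203 K/W
R_carbon steel = L/(kA) = 0.0008/(40.3×18.3) = 1.085×10^-6 K/W
R_calcium silicate = L/(kA) = 0.055/(0.0779×18.3) = 0.03858 K/W
R_aluminium = L/(kA) = 0.0045/(236×18.3) = 1.042×10^-6 K/W
R_outer film = 1/(h_o·A) = 1/(5.74×18.3) = 0.00952 K/W
R_total = 0.05231 K/W;  Q = ΔT/R_total = 167/0.05231 = 3193 W
T_interface = T_inner − Q·ΣR(inner→interface) = 185 − 3190×0.004203

T ≈ 172 °C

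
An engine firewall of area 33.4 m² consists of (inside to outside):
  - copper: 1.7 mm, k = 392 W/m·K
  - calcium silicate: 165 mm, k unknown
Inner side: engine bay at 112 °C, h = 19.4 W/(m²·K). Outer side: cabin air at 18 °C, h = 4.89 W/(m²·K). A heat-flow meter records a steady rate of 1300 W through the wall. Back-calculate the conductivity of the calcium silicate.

Model the wall as resistances in series:
R_inner film = 1/(h_i·A) = 1/(19.4×33.4) = 0.001543 K/W
R_copper = L/(kA) = 0.0017/(392×33.4) = 1.298×10^-7 K/W
R_outer film = 1/(h_o·A) = 1/(4.89×33.4) = 0.006123 K/W
Sum of known resistances R_other = 0.007666 K/W
Total R = ΔT/Q = 94/1300 = 0.07231 K/W
R_calcium silicate = R_total − R_other = 0.06464 K/W
k = L/(R·A) = 0.165/(0.06464×33.4)

k ≈ 0.0764 W/(m·K)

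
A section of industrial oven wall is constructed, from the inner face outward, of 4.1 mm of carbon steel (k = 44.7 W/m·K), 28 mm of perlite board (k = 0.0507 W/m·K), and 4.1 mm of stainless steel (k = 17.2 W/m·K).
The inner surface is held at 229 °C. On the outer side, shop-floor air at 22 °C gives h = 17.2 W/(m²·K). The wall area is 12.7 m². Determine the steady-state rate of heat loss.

Q ≈ 4300 W

Thermal resistances in series:
R_carbon steel = L/(kA) = 0.0041/(44.7×12.7) = 7.222×10^-6 K/W
R_perlite board = L/(kA) = 0.028/(0.0507×12.7) = 0.04349 K/W
R_stainless steel = L/(kA) = 0.0041/(17.2×12.7) = 1.877×10^-5 K/W
R_outer film = 1/(h_o·A) = 1/(17.2×12.7) = 0.004578 K/W
R_total = 0.04809 K/W
Q = ΔT / R_total = 207 / 0.04809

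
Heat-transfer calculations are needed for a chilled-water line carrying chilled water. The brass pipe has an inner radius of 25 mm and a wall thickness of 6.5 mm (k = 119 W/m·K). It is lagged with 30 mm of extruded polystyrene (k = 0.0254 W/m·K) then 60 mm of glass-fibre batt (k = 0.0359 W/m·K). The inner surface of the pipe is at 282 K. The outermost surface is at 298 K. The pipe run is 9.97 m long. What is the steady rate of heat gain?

Q ≈ 22.1 W

Per-layer cylindrical resistances, series-summed:
R_brass pipe wall = ln(31.5/25)/(2π×119×9.97) = 3.1×10^-5 K/W
R_extruded polystyrene = ln(61.5/31.5)/(2π×0.0254×9.97) = 0.4205 K/W
R_glass-fibre batt = ln(121.5/61.5)/(2π×0.0359×9.97) = 0.3028 K/W
R_total = 0.7233 K/W
Q = ΔT/R_total = 16/0.7233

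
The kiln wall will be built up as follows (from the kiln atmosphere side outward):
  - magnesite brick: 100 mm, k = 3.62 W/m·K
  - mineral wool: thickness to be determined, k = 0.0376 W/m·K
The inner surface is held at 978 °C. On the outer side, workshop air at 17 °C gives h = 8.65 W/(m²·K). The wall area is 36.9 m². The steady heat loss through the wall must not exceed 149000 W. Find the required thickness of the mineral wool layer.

Treating each layer as a thermal resistance in series:
R_magnesite brick = L/(kA) = 0.1/(3.62×36.9) = 7.486×10^-4 K/W
R_outer film = 1/(h_o·A) = 1/(8.65×36.9) = 0.003133 K/W
Sum of the known resistances R_other = 0.003882 K/W
Required total resistance R_tot = ΔT/Q_allow = 961/149000 = 0.00645 K/W
R_mineral wool = R_tot − R_other = 0.002568 K/W
L = R·k·A = 0.002568×0.0376×36.9

L ≈ 3.56 mm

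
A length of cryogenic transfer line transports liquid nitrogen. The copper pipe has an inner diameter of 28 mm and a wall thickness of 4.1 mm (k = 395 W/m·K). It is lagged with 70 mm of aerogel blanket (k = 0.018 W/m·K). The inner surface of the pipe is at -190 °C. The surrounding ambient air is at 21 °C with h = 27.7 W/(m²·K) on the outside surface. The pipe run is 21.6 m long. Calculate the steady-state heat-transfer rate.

Treating each annulus and film as a series resistance:
R_copper pipe wall = ln(18.1/14)/(2π×395×21.6) = 4.791×10^-6 K/W
R_aerogel blanket = ln(88.1/18.1)/(2π×0.018×21.6) = 0.6478 K/W
R_outer film = 1/(h_o·2πr_oL) = 1/(27.7×2π×0.0881×21.6) = 0.003019 K/W
R_total = 0.6508 K/W
Q = ΔT/R_total = 211/0.6508

Q ≈ 324 W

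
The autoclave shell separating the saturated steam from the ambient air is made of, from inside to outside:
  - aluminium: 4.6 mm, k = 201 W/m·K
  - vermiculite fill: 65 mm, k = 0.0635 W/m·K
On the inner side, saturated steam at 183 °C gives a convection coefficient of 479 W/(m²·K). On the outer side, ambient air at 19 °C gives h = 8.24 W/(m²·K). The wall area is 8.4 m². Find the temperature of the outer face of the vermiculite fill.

Series thermal resistances:
R_inner film = 1/(h_i·A) = 1/(479×8.4) = 2.485×10^-4 K/W
R_aluminium = L/(kA) = 0.0046/(201×8.4) = 2.724×10^-6 K/W
R_vermiculite fill = L/(kA) = 0.065/(0.0635×8.4) = 0.1219 K/W
R_outer film = 1/(h_o·A) = 1/(8.24×8.4) = 0.01445 K/W
R_total = 0.1366 K/W;  Q = ΔT/R_total = 164/0.1366 = 1201 W
T_interface = T_inner − Q·ΣR(inner→interface) = 183 − 1200×0.1221

T ≈ 36.4 °C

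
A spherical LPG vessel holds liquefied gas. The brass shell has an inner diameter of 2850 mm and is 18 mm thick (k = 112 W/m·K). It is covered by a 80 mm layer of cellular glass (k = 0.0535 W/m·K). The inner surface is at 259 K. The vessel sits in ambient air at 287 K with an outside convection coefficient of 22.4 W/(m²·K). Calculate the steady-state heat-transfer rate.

Q ≈ 503 W

Each spherical layer contributes R = (1/r_i − 1/r_o)/(4πk):
R_brass shell = (1/1.425 − 1/1.443)/(4π×112) = 6.22×10^-6 K/W
R_cellular glass = (1/1.443 − 1/1.523)/(4π×0.0535) = 0.05415 K/W
R_outer film = 1/(h·4πr_o²) = 1/(22.4×4π×1.523²) = 0.001532 K/W
R_total = 0.05568 K/W
Q = ΔT/R_total = 28/0.05568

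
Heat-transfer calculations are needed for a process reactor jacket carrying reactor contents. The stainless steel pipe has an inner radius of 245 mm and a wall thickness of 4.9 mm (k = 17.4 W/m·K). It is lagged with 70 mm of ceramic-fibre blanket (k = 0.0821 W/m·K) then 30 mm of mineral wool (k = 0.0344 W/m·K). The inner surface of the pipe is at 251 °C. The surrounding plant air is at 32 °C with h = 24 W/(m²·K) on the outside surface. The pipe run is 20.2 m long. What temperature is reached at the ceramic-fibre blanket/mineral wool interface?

Radial resistances (cylindrical: R_cond = ln(r_o/r_i)/(2πkL), R_conv = 1/(h·2πrL)):
R_stainless steel pipe wall = ln(249.9/245)/(2π×17.4×20.2) = 8.967×10^-6 K/W
R_ceramic-fibre blanket = ln(319.9/249.9)/(2π×0.0821×20.2) = 0.0237 K/W
R_mineral wool = ln(349.9/319.9)/(2π×0.0344×20.2) = 0.02053 K/W
R_outer film = 1/(h_o·2πr_oL) = 1/(24×2π×0.3499×20.2) = 9.382×10^-4 K/W
R_total = 0.04518 K/W
Q = ΔT/R_total = 219/0.04518
Q = 4850 W
T_interface = T_inner − Q·ΣR(inner→interface) = 251 − 4850×0.02371

T ≈ 136 °C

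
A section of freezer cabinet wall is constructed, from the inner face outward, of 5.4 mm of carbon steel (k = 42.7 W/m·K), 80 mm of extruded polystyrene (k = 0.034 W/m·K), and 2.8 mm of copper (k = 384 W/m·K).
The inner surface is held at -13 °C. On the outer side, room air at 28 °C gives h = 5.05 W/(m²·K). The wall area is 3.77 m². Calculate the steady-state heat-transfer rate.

Q ≈ 60.6 W

Thermal resistances in series:
R_carbon steel = L/(kA) = 0.0054/(42.7×3.77) = 3.354×10^-5 K/W
R_extruded polystyrene = L/(kA) = 0.08/(0.034×3.77) = 0.6241 K/W
R_copper = L/(kA) = 0.0028/(384×3.77) = 1.934×10^-6 K/W
R_outer film = 1/(h_o·A) = 1/(5.05×3.77) = 0.05253 K/W
R_total = 0.6767 K/W
Q = ΔT / R_total = 41 / 0.6767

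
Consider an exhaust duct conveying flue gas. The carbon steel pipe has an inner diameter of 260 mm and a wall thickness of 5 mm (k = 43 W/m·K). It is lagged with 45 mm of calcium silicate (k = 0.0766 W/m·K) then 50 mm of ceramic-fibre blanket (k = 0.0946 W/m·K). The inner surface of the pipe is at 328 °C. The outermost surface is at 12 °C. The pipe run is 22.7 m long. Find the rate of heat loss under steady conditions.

Cylindrical conduction, so R = ln(r₂/r₁)/(2πkL) per layer, in series:
R_carbon steel pipe wall = ln(135/130)/(2π×43×22.7) = 6.154×10^-6 K/W
R_calcium silicate = ln(180/135)/(2π×0.0766×22.7) = 0.02633 K/W
R_ceramic-fibre blanket = ln(230/180)/(2π×0.0946×22.7) = 0.01817 K/W
R_total = 0.0445 K/W
Q = ΔT/R_total = 316/0.0445

Q ≈ 7100 W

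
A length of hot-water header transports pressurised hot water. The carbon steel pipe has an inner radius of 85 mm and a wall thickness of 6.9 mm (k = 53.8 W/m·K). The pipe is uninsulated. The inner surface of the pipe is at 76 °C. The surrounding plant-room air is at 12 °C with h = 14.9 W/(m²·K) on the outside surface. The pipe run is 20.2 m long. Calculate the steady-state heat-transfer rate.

Q ≈ 11100 W

Treating each annulus and film as a series resistance:
R_carbon steel pipe wall = ln(91.9/85)/(2π×53.8×20.2) = 1.143×10^-5 K/W
R_outer film = 1/(h_o·2πr_oL) = 1/(14.9×2π×0.0919×20.2) = 0.005754 K/W
R_total = 0.005765 K/W
Q = ΔT/R_total = 64/0.005765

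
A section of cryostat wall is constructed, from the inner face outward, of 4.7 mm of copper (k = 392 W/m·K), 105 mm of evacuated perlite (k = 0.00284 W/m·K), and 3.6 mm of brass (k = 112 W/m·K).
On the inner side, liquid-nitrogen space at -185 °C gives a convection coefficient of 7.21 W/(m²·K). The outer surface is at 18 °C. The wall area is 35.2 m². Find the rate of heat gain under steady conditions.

Q ≈ 193 W

Treating each layer as a thermal resistance in series:
R_inner film = 1/(h_i·A) = 1/(7.21×35.2) = 0.00394 K/W
R_copper = L/(kA) = 0.0047/(392×35.2) = 3.406×10^-7 K/W
R_evacuated perlite = L/(kA) = 0.105/(0.00284×35.2) = 1.05 K/W
R_brass = L/(kA) = 0.0036/(112×35.2) = 9.131×10^-7 K/W
R_total = 1.054 K/W
Q = ΔT / R_total = 203 / 1.054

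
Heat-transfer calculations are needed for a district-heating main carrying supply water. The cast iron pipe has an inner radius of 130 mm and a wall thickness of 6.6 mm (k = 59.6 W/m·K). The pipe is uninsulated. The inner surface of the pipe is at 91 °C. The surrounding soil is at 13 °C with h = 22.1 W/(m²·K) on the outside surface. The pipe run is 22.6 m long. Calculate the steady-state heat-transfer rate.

For a radial system each layer contributes R = ln(r_out/r_in)/(2πkL); films add R = 1/(hA).
R_cast iron pipe wall = ln(136.6/130)/(2π×59.6×22.6) = 5.852×10^-6 K/W
R_outer film = 1/(h_o·2πr_oL) = 1/(22.1×2π×0.1366×22.6) = 0.002333 K/W
R_total = 0.002339 K/W
Q = ΔT/R_total = 78/0.002339

Q ≈ 33400 W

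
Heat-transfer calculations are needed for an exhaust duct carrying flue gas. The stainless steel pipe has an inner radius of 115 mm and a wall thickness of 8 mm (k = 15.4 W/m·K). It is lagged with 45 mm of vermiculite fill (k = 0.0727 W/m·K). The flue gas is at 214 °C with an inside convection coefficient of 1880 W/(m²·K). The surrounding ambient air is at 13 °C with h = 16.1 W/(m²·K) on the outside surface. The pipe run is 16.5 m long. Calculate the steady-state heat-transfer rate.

Cylindrical conduction, so R = ln(r₂/r₁)/(2πkL) per layer, in series:
R_inner film = 1/(h_i·2πr₁L) = 1/(1880×2π×0.115×16.5) = 4.461×10^-5 K/W
R_stainless steel pipe wall = ln(123/115)/(2π×15.4×16.5) = 4.212×10^-5 K/W
R_vermiculite fill = ln(168/123)/(2π×0.0727×16.5) = 0.04137 K/W
R_outer film = 1/(h_o·2πr_oL) = 1/(16.1×2π×0.168×16.5) = 0.003566 K/W
R_total = 0.04502 K/W
Q = ΔT/R_total = 201/0.04502

Q ≈ 4460 W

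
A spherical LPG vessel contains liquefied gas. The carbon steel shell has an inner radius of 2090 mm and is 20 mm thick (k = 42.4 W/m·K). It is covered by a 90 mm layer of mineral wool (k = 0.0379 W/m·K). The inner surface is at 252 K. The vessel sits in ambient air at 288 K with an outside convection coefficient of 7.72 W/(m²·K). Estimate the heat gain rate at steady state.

Q ≈ 840 W

Each spherical layer contributes R = (1/r_i − 1/r_o)/(4πk):
R_carbon steel shell = (1/2.09 − 1/2.11)/(4π×42.4) = 8.512×10^-6 K/W
R_mineral wool = (1/2.11 − 1/2.2)/(4π×0.0379) = 0.04071 K/W
R_outer film = 1/(h·4πr_o²) = 1/(7.72×4π×2.2²) = 0.00213 K/W
R_total = 0.04285 K/W
Q = ΔT/R_total = 36/0.04285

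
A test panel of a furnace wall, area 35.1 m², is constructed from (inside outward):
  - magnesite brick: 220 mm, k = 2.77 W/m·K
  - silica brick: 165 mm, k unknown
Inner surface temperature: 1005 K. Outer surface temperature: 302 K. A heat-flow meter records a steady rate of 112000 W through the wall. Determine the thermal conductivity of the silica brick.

Treating each layer as a thermal resistance in series:
R_magnesite brick = L/(kA) = 0.22/(2.77×35.1) = 0.002263 K/W
Sum of known resistances R_other = 0.002263 K/W
Total R = ΔT/Q = 703/112000 = 0.006277 K/W
R_silica brick = R_total − R_other = 0.004014 K/W
k = L/(R·A) = 0.165/(0.004014×35.1)

k ≈ 1.17 W/(m·K)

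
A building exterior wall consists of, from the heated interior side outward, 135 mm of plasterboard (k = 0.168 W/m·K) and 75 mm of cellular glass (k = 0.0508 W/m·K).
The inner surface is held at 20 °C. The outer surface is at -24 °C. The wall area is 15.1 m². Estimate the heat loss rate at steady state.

Q ≈ 291 W

Model the wall as resistances in series:
R_plasterboard = L/(kA) = 0.135/(0.168×15.1) = 0.05322 K/W
R_cellular glass = L/(kA) = 0.075/(0.0508×15.1) = 0.09777 K/W
R_total = 0.151 K/W
Q = ΔT / R_total = 44 / 0.151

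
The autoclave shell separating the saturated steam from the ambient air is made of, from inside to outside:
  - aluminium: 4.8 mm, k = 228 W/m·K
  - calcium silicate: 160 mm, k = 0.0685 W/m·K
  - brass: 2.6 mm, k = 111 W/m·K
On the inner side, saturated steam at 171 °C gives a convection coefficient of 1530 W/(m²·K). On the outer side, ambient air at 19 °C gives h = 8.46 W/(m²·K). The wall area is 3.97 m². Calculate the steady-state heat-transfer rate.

Thermal resistances in series:
R_inner film = 1/(h_i·A) = 1/(1530×3.97) = 1.646×10^-4 K/W
R_aluminium = L/(kA) = 0.0048/(228×3.97) = 5.303×10^-6 K/W
R_calcium silicate = L/(kA) = 0.16/(0.0685×3.97) = 0.5884 K/W
R_brass = L/(kA) = 0.0026/(111×3.97) = 5.9×10^-6 K/W
R_outer film = 1/(h_o·A) = 1/(8.46×3.97) = 0.02977 K/W
R_total = 0.6183 K/W
Q = ΔT / R_total = 152 / 0.6183

Q ≈ 246 W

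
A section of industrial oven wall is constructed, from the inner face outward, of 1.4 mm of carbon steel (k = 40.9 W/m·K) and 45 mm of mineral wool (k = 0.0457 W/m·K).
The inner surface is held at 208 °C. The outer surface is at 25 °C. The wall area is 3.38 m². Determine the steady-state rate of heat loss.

Q ≈ 628 W

Treating each layer as a thermal resistance in series:
R_carbon steel = L/(kA) = 0.0014/(40.9×3.38) = 1.013×10^-5 K/W
R_mineral wool = L/(kA) = 0.045/(0.0457×3.38) = 0.2913 K/W
R_total = 0.2913 K/W
Q = ΔT / R_total = 183 / 0.2913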